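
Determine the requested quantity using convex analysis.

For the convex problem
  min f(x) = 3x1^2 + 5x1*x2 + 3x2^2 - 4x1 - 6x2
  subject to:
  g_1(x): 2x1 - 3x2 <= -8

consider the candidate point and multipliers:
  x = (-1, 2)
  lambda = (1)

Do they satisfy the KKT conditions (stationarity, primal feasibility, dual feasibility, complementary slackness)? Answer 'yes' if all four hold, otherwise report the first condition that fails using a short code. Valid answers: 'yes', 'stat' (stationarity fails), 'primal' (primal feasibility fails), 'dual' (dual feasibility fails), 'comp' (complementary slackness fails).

Gradient of f: grad f(x) = Q x + c = (0, 1)
Constraint values g_i(x) = a_i^T x - b_i:
  g_1((-1, 2)) = 0
Stationarity residual: grad f(x) + sum_i lambda_i a_i = (2, -2)
  -> stationarity FAILS
Primal feasibility (all g_i <= 0): OK
Dual feasibility (all lambda_i >= 0): OK
Complementary slackness (lambda_i * g_i(x) = 0 for all i): OK

Verdict: the first failing condition is stationarity -> stat.

stat


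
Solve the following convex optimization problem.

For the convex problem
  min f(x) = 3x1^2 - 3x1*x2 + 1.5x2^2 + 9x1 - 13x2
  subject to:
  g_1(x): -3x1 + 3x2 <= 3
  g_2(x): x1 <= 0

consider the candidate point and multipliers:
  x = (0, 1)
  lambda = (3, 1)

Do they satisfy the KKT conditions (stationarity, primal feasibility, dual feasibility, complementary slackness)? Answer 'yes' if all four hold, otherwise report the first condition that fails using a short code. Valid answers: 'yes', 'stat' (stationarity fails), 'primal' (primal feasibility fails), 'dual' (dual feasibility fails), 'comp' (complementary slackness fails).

Gradient of f: grad f(x) = Q x + c = (6, -10)
Constraint values g_i(x) = a_i^T x - b_i:
  g_1((0, 1)) = 0
  g_2((0, 1)) = 0
Stationarity residual: grad f(x) + sum_i lambda_i a_i = (-2, -1)
  -> stationarity FAILS
Primal feasibility (all g_i <= 0): OK
Dual feasibility (all lambda_i >= 0): OK
Complementary slackness (lambda_i * g_i(x) = 0 for all i): OK

Verdict: the first failing condition is stationarity -> stat.

stat


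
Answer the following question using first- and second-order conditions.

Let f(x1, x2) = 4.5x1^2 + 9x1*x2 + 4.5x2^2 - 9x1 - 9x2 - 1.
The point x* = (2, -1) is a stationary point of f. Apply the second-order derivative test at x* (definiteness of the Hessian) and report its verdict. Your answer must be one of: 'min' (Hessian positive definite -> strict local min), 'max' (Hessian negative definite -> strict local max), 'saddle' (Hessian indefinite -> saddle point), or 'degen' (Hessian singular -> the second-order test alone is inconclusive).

Compute the Hessian H = grad^2 f:
  H = [[9, 9], [9, 9]]
Verify stationarity: grad f(x*) = H x* + g = (0, 0).
Eigenvalues of H: 0, 18.
H has a zero eigenvalue (singular; positive semidefinite but not definite), so H is neither positive definite, negative definite, nor indefinite. The second-order test alone is inconclusive -> degen.
(Indeed, f is constant along the null direction of H through x*, so x* is not a strict local extremum.)

degen


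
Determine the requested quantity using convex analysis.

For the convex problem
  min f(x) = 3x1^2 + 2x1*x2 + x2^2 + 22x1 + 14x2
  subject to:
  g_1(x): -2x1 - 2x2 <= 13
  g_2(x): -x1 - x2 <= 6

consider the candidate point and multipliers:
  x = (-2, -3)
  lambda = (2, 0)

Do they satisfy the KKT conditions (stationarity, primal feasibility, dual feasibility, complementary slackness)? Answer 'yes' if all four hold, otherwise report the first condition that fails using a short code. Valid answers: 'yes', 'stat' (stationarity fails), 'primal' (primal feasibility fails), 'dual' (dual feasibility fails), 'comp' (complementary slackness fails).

Gradient of f: grad f(x) = Q x + c = (4, 4)
Constraint values g_i(x) = a_i^T x - b_i:
  g_1((-2, -3)) = -3
  g_2((-2, -3)) = -1
Stationarity residual: grad f(x) + sum_i lambda_i a_i = (0, 0)
  -> stationarity OK
Primal feasibility (all g_i <= 0): OK
Dual feasibility (all lambda_i >= 0): OK
Complementary slackness (lambda_i * g_i(x) = 0 for all i): FAILS

Verdict: the first failing condition is complementary_slackness -> comp.

comp


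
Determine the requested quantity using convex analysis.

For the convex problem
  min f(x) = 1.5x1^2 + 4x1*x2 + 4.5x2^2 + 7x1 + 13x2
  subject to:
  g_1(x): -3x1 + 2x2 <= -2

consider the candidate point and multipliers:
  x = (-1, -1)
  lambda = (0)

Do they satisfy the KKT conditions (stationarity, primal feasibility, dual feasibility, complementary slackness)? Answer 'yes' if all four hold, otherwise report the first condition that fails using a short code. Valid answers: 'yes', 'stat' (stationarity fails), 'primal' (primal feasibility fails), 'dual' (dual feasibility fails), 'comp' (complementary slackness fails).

Gradient of f: grad f(x) = Q x + c = (0, 0)
Constraint values g_i(x) = a_i^T x - b_i:
  g_1((-1, -1)) = 3
Stationarity residual: grad f(x) + sum_i lambda_i a_i = (0, 0)
  -> stationarity OK
Primal feasibility (all g_i <= 0): FAILS
Dual feasibility (all lambda_i >= 0): OK
Complementary slackness (lambda_i * g_i(x) = 0 for all i): OK

Verdict: the first failing condition is primal_feasibility -> primal.

primal


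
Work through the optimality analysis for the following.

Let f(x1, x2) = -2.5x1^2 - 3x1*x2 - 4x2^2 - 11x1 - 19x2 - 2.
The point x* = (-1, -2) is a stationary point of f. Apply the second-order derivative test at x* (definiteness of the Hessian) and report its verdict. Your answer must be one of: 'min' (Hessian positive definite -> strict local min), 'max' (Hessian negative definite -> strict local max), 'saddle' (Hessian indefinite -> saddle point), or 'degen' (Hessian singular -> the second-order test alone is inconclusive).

Compute the Hessian H = grad^2 f:
  H = [[-5, -3], [-3, -8]]
Verify stationarity: grad f(x*) = H x* + g = (0, 0).
Eigenvalues of H: -9.8541, -3.1459.
Both eigenvalues < 0, so H is negative definite -> x* is a strict local max.

max


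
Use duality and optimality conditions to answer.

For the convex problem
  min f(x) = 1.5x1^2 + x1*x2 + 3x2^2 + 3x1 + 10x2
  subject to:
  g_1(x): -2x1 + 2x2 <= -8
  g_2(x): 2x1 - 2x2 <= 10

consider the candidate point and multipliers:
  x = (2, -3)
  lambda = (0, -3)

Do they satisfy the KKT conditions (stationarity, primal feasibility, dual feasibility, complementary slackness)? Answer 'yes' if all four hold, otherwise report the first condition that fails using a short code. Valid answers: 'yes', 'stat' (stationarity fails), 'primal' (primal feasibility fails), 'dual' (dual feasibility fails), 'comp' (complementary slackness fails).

Gradient of f: grad f(x) = Q x + c = (6, -6)
Constraint values g_i(x) = a_i^T x - b_i:
  g_1((2, -3)) = -2
  g_2((2, -3)) = 0
Stationarity residual: grad f(x) + sum_i lambda_i a_i = (0, 0)
  -> stationarity OK
Primal feasibility (all g_i <= 0): OK
Dual feasibility (all lambda_i >= 0): FAILS
Complementary slackness (lambda_i * g_i(x) = 0 for all i): OK

Verdict: the first failing condition is dual_feasibility -> dual.

dual


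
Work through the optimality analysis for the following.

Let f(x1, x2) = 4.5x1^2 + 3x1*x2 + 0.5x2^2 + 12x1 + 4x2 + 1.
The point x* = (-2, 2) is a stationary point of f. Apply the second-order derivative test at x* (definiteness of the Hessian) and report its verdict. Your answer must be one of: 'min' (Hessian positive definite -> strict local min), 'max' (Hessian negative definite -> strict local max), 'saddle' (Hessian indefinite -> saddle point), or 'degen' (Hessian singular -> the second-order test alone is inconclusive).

Compute the Hessian H = grad^2 f:
  H = [[9, 3], [3, 1]]
Verify stationarity: grad f(x*) = H x* + g = (0, 0).
Eigenvalues of H: 0, 10.
H has a zero eigenvalue (singular; positive semidefinite but not definite), so H is neither positive definite, negative definite, nor indefinite. The second-order test alone is inconclusive -> degen.
(Indeed, f is constant along the null direction of H through x*, so x* is not a strict local extremum.)

degen


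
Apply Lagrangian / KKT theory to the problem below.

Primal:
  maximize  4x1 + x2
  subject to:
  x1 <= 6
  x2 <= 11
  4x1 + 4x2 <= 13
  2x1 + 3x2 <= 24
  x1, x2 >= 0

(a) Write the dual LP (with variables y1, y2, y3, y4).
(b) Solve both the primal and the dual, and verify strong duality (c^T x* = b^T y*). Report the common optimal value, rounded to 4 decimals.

The standard primal-dual pair for 'max c^T x s.t. A x <= b, x >= 0' is:
  Dual:  min b^T y  s.t.  A^T y >= c,  y >= 0.

So the dual LP is:
  minimize  6y1 + 11y2 + 13y3 + 24y4
  subject to:
    y1 + 4y3 + 2y4 >= 4
    y2 + 4y3 + 3y4 >= 1
    y1, y2, y3, y4 >= 0

Solving the primal: x* = (3.25, 0).
  primal value c^T x* = 13.
Solving the dual: y* = (0, 0, 1, 0).
  dual value b^T y* = 13.
Strong duality: c^T x* = b^T y*. Confirmed.

13


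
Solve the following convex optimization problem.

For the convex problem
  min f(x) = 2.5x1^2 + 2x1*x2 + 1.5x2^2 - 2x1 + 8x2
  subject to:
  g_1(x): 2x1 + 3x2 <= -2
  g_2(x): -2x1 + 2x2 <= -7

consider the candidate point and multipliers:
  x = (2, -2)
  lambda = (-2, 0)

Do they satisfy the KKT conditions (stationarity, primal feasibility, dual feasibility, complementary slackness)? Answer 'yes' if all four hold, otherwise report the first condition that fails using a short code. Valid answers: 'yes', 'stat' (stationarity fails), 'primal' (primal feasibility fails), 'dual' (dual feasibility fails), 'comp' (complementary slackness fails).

Gradient of f: grad f(x) = Q x + c = (4, 6)
Constraint values g_i(x) = a_i^T x - b_i:
  g_1((2, -2)) = 0
  g_2((2, -2)) = -1
Stationarity residual: grad f(x) + sum_i lambda_i a_i = (0, 0)
  -> stationarity OK
Primal feasibility (all g_i <= 0): OK
Dual feasibility (all lambda_i >= 0): FAILS
Complementary slackness (lambda_i * g_i(x) = 0 for all i): OK

Verdict: the first failing condition is dual_feasibility -> dual.

dual


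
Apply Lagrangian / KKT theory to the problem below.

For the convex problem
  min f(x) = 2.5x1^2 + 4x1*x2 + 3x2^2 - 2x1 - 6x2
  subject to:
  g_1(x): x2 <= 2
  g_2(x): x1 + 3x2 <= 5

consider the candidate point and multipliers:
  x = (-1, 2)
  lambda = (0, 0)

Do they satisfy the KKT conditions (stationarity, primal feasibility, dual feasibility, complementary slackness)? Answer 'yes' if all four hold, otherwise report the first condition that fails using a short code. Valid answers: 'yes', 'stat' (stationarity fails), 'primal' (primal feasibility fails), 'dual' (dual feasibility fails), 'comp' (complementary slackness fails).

Gradient of f: grad f(x) = Q x + c = (1, 2)
Constraint values g_i(x) = a_i^T x - b_i:
  g_1((-1, 2)) = 0
  g_2((-1, 2)) = 0
Stationarity residual: grad f(x) + sum_i lambda_i a_i = (1, 2)
  -> stationarity FAILS
Primal feasibility (all g_i <= 0): OK
Dual feasibility (all lambda_i >= 0): OK
Complementary slackness (lambda_i * g_i(x) = 0 for all i): OK

Verdict: the first failing condition is stationarity -> stat.

stat


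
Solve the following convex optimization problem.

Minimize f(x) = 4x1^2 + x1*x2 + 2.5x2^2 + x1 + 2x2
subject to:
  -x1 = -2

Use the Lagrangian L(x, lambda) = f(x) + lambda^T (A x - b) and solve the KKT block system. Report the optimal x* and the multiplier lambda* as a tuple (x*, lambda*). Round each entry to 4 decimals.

Form the Lagrangian:
  L(x, lambda) = (1/2) x^T Q x + c^T x + lambda^T (A x - b)
Stationarity (grad_x L = 0): Q x + c + A^T lambda = 0.
Primal feasibility: A x = b.

This gives the KKT block system:
  [ Q   A^T ] [ x     ]   [-c ]
  [ A    0  ] [ lambda ] = [ b ]

Solving the linear system:
  x*      = (2, -0.8)
  lambda* = (16.2)
  f(x*)   = 16.4

x* = (2, -0.8), lambda* = (16.2)


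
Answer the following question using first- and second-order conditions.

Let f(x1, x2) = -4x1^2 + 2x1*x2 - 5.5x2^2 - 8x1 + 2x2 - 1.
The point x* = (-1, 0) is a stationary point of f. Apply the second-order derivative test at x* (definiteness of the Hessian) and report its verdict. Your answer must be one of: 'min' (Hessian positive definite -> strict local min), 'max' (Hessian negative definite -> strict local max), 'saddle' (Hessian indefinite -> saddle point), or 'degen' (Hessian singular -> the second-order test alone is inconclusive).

Compute the Hessian H = grad^2 f:
  H = [[-8, 2], [2, -11]]
Verify stationarity: grad f(x*) = H x* + g = (0, 0).
Eigenvalues of H: -12, -7.
Both eigenvalues < 0, so H is negative definite -> x* is a strict local max.

max


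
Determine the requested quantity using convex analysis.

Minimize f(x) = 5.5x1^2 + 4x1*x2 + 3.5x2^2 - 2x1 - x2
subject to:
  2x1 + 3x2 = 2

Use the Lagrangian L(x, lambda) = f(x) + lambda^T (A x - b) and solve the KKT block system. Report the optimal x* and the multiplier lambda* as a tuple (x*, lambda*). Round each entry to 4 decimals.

Form the Lagrangian:
  L(x, lambda) = (1/2) x^T Q x + c^T x + lambda^T (A x - b)
Stationarity (grad_x L = 0): Q x + c + A^T lambda = 0.
Primal feasibility: A x = b.

This gives the KKT block system:
  [ Q   A^T ] [ x     ]   [-c ]
  [ A    0  ] [ lambda ] = [ b ]

Solving the linear system:
  x*      = (0.2025, 0.5316)
  lambda* = (-1.1772)
  f(x*)   = 0.7089

x* = (0.2025, 0.5316), lambda* = (-1.1772)


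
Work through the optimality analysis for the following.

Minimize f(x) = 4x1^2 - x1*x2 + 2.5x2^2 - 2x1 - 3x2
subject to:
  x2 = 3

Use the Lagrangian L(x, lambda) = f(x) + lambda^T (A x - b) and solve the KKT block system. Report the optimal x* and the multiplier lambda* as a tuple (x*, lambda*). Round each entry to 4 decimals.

Form the Lagrangian:
  L(x, lambda) = (1/2) x^T Q x + c^T x + lambda^T (A x - b)
Stationarity (grad_x L = 0): Q x + c + A^T lambda = 0.
Primal feasibility: A x = b.

This gives the KKT block system:
  [ Q   A^T ] [ x     ]   [-c ]
  [ A    0  ] [ lambda ] = [ b ]

Solving the linear system:
  x*      = (0.625, 3)
  lambda* = (-11.375)
  f(x*)   = 11.9375

x* = (0.625, 3), lambda* = (-11.375)


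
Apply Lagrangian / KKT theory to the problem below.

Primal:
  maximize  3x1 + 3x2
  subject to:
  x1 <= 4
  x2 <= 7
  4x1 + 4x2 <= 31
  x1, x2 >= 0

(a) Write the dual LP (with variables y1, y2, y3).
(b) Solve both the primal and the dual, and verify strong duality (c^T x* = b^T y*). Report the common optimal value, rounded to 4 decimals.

The standard primal-dual pair for 'max c^T x s.t. A x <= b, x >= 0' is:
  Dual:  min b^T y  s.t.  A^T y >= c,  y >= 0.

So the dual LP is:
  minimize  4y1 + 7y2 + 31y3
  subject to:
    y1 + 4y3 >= 3
    y2 + 4y3 >= 3
    y1, y2, y3 >= 0

Solving the primal: x* = (0.75, 7).
  primal value c^T x* = 23.25.
Solving the dual: y* = (0, 0, 0.75).
  dual value b^T y* = 23.25.
Strong duality: c^T x* = b^T y*. Confirmed.

23.25


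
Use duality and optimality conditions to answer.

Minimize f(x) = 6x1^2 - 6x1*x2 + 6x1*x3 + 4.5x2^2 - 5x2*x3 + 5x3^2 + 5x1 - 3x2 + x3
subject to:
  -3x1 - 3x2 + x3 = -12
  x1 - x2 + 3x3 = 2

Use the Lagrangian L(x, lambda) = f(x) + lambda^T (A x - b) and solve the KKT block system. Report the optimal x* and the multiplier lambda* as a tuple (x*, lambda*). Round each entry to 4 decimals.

Form the Lagrangian:
  L(x, lambda) = (1/2) x^T Q x + c^T x + lambda^T (A x - b)
Stationarity (grad_x L = 0): Q x + c + A^T lambda = 0.
Primal feasibility: A x = b.

This gives the KKT block system:
  [ Q   A^T ] [ x     ]   [-c ]
  [ A    0  ] [ lambda ] = [ b ]

Solving the linear system:
  x*      = (1.6049, 2.7439, 1.0464)
  lambda* = (3.4845, -3.6192)
  f(x*)   = 24.9459

x* = (1.6049, 2.7439, 1.0464), lambda* = (3.4845, -3.6192)


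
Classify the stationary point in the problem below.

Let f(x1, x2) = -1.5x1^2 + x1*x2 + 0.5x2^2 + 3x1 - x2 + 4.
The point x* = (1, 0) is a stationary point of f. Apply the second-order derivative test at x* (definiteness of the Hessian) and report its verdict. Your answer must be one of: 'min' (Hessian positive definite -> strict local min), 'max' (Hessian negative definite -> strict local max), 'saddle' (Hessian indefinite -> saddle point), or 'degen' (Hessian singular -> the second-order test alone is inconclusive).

Compute the Hessian H = grad^2 f:
  H = [[-3, 1], [1, 1]]
Verify stationarity: grad f(x*) = H x* + g = (0, 0).
Eigenvalues of H: -3.2361, 1.2361.
Eigenvalues have mixed signs, so H is indefinite -> x* is a saddle point.

saddle


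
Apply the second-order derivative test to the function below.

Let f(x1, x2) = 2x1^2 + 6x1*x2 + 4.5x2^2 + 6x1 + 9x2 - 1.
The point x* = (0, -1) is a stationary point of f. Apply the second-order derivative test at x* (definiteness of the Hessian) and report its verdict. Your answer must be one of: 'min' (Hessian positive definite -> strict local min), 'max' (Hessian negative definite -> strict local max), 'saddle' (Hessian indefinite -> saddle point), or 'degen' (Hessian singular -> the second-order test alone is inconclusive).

Compute the Hessian H = grad^2 f:
  H = [[4, 6], [6, 9]]
Verify stationarity: grad f(x*) = H x* + g = (0, 0).
Eigenvalues of H: 0, 13.
H has a zero eigenvalue (singular; positive semidefinite but not definite), so H is neither positive definite, negative definite, nor indefinite. The second-order test alone is inconclusive -> degen.
(Indeed, f is constant along the null direction of H through x*, so x* is not a strict local extremum.)

degen


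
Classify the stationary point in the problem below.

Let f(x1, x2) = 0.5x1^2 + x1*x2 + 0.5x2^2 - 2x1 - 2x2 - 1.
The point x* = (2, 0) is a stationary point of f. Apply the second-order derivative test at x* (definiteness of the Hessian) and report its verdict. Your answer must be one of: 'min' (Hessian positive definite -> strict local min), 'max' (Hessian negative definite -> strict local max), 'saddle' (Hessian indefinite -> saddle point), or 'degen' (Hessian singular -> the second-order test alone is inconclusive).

Compute the Hessian H = grad^2 f:
  H = [[1, 1], [1, 1]]
Verify stationarity: grad f(x*) = H x* + g = (0, 0).
Eigenvalues of H: 0, 2.
H has a zero eigenvalue (singular; positive semidefinite but not definite), so H is neither positive definite, negative definite, nor indefinite. The second-order test alone is inconclusive -> degen.
(Indeed, f is constant along the null direction of H through x*, so x* is not a strict local extremum.)

degen


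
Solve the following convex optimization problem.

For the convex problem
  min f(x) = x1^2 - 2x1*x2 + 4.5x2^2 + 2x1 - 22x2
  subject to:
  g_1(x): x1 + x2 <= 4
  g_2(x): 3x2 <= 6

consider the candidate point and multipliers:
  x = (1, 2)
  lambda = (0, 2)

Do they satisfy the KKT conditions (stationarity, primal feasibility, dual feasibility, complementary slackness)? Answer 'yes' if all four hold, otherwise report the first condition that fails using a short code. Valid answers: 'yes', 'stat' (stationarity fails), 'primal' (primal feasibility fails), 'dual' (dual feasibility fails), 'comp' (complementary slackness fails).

Gradient of f: grad f(x) = Q x + c = (0, -6)
Constraint values g_i(x) = a_i^T x - b_i:
  g_1((1, 2)) = -1
  g_2((1, 2)) = 0
Stationarity residual: grad f(x) + sum_i lambda_i a_i = (0, 0)
  -> stationarity OK
Primal feasibility (all g_i <= 0): OK
Dual feasibility (all lambda_i >= 0): OK
Complementary slackness (lambda_i * g_i(x) = 0 for all i): OK

Verdict: yes, KKT holds.

yes


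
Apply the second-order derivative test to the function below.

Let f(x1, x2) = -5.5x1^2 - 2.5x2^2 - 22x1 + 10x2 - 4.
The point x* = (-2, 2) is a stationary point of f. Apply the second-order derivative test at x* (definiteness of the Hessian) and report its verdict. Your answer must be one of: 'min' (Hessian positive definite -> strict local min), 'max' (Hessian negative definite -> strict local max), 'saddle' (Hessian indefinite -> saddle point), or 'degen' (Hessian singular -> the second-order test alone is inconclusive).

Compute the Hessian H = grad^2 f:
  H = [[-11, 0], [0, -5]]
Verify stationarity: grad f(x*) = H x* + g = (0, 0).
Eigenvalues of H: -11, -5.
Both eigenvalues < 0, so H is negative definite -> x* is a strict local max.

max


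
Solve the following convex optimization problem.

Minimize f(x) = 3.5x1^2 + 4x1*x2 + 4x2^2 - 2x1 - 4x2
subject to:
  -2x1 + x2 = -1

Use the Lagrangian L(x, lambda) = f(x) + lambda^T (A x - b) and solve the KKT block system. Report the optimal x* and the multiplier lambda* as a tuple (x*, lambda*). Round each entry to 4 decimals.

Form the Lagrangian:
  L(x, lambda) = (1/2) x^T Q x + c^T x + lambda^T (A x - b)
Stationarity (grad_x L = 0): Q x + c + A^T lambda = 0.
Primal feasibility: A x = b.

This gives the KKT block system:
  [ Q   A^T ] [ x     ]   [-c ]
  [ A    0  ] [ lambda ] = [ b ]

Solving the linear system:
  x*      = (0.5455, 0.0909)
  lambda* = (1.0909)
  f(x*)   = -0.1818

x* = (0.5455, 0.0909), lambda* = (1.0909)


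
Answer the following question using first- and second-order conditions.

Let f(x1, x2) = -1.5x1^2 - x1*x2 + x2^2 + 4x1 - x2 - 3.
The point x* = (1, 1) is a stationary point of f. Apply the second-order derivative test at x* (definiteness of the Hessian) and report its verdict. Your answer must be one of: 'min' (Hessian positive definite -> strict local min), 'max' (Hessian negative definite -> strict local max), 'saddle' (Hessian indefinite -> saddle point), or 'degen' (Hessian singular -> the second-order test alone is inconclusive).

Compute the Hessian H = grad^2 f:
  H = [[-3, -1], [-1, 2]]
Verify stationarity: grad f(x*) = H x* + g = (0, 0).
Eigenvalues of H: -3.1926, 2.1926.
Eigenvalues have mixed signs, so H is indefinite -> x* is a saddle point.

saddle


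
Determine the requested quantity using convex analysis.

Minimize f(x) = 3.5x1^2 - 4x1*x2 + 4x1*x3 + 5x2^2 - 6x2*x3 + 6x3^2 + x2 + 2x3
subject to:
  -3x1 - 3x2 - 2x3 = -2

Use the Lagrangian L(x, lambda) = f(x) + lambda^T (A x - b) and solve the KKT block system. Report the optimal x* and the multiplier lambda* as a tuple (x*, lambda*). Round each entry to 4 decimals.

Form the Lagrangian:
  L(x, lambda) = (1/2) x^T Q x + c^T x + lambda^T (A x - b)
Stationarity (grad_x L = 0): Q x + c + A^T lambda = 0.
Primal feasibility: A x = b.

This gives the KKT block system:
  [ Q   A^T ] [ x     ]   [-c ]
  [ A    0  ] [ lambda ] = [ b ]

Solving the linear system:
  x*      = (0.485, 0.2434, -0.0927)
  lambda* = (0.6835)
  f(x*)   = 0.7125

x* = (0.485, 0.2434, -0.0927), lambda* = (0.6835)


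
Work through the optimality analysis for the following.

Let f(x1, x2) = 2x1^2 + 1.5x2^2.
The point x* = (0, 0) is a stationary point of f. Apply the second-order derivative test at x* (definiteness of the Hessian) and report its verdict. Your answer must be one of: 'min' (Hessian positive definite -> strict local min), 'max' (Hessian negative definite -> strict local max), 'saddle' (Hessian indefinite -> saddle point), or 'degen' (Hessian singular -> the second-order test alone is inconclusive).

Compute the Hessian H = grad^2 f:
  H = [[4, 0], [0, 3]]
Verify stationarity: grad f(x*) = H x* + g = (0, 0).
Eigenvalues of H: 3, 4.
Both eigenvalues > 0, so H is positive definite -> x* is a strict local min.

min


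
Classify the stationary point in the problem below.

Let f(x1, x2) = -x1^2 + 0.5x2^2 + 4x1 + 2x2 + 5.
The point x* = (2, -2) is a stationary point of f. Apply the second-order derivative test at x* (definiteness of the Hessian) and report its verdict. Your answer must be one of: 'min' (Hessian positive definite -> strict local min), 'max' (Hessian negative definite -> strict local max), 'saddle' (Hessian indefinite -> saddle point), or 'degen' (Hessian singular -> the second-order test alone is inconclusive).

Compute the Hessian H = grad^2 f:
  H = [[-2, 0], [0, 1]]
Verify stationarity: grad f(x*) = H x* + g = (0, 0).
Eigenvalues of H: -2, 1.
Eigenvalues have mixed signs, so H is indefinite -> x* is a saddle point.

saddle


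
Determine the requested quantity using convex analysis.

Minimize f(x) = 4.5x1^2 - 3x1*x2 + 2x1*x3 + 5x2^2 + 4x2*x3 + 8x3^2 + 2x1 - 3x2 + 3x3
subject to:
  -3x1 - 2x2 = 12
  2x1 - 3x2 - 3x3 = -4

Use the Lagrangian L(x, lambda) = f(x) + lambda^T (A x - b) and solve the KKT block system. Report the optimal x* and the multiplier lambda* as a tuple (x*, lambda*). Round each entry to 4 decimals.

Form the Lagrangian:
  L(x, lambda) = (1/2) x^T Q x + c^T x + lambda^T (A x - b)
Stationarity (grad_x L = 0): Q x + c + A^T lambda = 0.
Primal feasibility: A x = b.

This gives the KKT block system:
  [ Q   A^T ] [ x     ]   [-c ]
  [ A    0  ] [ lambda ] = [ b ]

Solving the linear system:
  x*      = (-2.9904, -1.5144, 0.8542)
  lambda* = (-5.1922, 1.5427)
  f(x*)   = 34.801

x* = (-2.9904, -1.5144, 0.8542), lambda* = (-5.1922, 1.5427)


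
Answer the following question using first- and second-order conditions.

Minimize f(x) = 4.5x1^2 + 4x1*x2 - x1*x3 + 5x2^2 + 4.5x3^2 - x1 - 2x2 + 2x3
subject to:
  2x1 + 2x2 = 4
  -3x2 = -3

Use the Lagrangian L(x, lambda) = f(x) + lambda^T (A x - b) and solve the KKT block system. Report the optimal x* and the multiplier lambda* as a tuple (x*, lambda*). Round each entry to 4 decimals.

Form the Lagrangian:
  L(x, lambda) = (1/2) x^T Q x + c^T x + lambda^T (A x - b)
Stationarity (grad_x L = 0): Q x + c + A^T lambda = 0.
Primal feasibility: A x = b.

This gives the KKT block system:
  [ Q   A^T ] [ x     ]   [-c ]
  [ A    0  ] [ lambda ] = [ b ]

Solving the linear system:
  x*      = (1, 1, -0.1111)
  lambda* = (-6.0556, -0.037)
  f(x*)   = 10.4444

x* = (1, 1, -0.1111), lambda* = (-6.0556, -0.037)


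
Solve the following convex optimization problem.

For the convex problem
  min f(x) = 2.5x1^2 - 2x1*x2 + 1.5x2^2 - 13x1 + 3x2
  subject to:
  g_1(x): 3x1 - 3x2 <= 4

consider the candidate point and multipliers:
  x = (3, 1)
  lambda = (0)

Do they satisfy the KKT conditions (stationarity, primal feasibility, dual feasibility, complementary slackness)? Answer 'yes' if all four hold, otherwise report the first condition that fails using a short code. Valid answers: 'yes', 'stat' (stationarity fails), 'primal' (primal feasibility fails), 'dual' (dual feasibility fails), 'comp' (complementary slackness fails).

Gradient of f: grad f(x) = Q x + c = (0, 0)
Constraint values g_i(x) = a_i^T x - b_i:
  g_1((3, 1)) = 2
Stationarity residual: grad f(x) + sum_i lambda_i a_i = (0, 0)
  -> stationarity OK
Primal feasibility (all g_i <= 0): FAILS
Dual feasibility (all lambda_i >= 0): OK
Complementary slackness (lambda_i * g_i(x) = 0 for all i): OK

Verdict: the first failing condition is primal_feasibility -> primal.

primal


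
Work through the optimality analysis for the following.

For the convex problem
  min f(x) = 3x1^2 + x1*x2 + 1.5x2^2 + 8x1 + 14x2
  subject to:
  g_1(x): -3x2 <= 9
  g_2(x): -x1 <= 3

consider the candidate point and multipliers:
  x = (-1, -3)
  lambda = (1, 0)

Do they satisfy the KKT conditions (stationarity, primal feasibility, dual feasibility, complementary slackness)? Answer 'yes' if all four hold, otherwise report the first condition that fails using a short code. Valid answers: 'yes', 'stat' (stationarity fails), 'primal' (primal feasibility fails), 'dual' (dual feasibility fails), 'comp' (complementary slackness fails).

Gradient of f: grad f(x) = Q x + c = (-1, 4)
Constraint values g_i(x) = a_i^T x - b_i:
  g_1((-1, -3)) = 0
  g_2((-1, -3)) = -2
Stationarity residual: grad f(x) + sum_i lambda_i a_i = (-1, 1)
  -> stationarity FAILS
Primal feasibility (all g_i <= 0): OK
Dual feasibility (all lambda_i >= 0): OK
Complementary slackness (lambda_i * g_i(x) = 0 for all i): OK

Verdict: the first failing condition is stationarity -> stat.

stat


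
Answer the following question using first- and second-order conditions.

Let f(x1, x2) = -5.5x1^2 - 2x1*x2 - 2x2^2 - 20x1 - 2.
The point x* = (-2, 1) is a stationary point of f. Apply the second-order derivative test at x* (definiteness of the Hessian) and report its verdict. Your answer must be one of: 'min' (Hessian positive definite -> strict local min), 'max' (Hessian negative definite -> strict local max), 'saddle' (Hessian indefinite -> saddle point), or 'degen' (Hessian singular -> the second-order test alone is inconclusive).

Compute the Hessian H = grad^2 f:
  H = [[-11, -2], [-2, -4]]
Verify stationarity: grad f(x*) = H x* + g = (0, 0).
Eigenvalues of H: -11.5311, -3.4689.
Both eigenvalues < 0, so H is negative definite -> x* is a strict local max.

max


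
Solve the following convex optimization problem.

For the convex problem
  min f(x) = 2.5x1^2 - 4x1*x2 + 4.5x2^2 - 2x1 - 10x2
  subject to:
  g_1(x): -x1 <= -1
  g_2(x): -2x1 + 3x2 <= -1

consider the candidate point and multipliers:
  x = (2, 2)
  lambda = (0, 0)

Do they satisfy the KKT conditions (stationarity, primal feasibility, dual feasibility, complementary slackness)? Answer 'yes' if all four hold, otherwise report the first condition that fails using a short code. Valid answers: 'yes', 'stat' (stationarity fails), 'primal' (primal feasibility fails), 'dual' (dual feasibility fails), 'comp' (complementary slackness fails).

Gradient of f: grad f(x) = Q x + c = (0, 0)
Constraint values g_i(x) = a_i^T x - b_i:
  g_1((2, 2)) = -1
  g_2((2, 2)) = 3
Stationarity residual: grad f(x) + sum_i lambda_i a_i = (0, 0)
  -> stationarity OK
Primal feasibility (all g_i <= 0): FAILS
Dual feasibility (all lambda_i >= 0): OK
Complementary slackness (lambda_i * g_i(x) = 0 for all i): OK

Verdict: the first failing condition is primal_feasibility -> primal.

primal


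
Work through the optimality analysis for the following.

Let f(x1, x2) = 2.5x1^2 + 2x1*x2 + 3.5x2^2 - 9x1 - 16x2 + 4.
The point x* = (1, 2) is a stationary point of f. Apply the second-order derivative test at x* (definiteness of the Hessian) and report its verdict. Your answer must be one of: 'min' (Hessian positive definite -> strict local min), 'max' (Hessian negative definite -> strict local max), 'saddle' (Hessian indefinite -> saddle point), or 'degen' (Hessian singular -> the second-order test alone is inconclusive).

Compute the Hessian H = grad^2 f:
  H = [[5, 2], [2, 7]]
Verify stationarity: grad f(x*) = H x* + g = (0, 0).
Eigenvalues of H: 3.7639, 8.2361.
Both eigenvalues > 0, so H is positive definite -> x* is a strict local min.

min


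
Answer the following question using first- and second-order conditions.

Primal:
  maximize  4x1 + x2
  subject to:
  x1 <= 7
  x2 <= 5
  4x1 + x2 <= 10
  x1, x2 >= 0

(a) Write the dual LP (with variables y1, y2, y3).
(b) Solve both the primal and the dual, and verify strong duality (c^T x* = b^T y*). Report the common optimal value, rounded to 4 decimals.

The standard primal-dual pair for 'max c^T x s.t. A x <= b, x >= 0' is:
  Dual:  min b^T y  s.t.  A^T y >= c,  y >= 0.

So the dual LP is:
  minimize  7y1 + 5y2 + 10y3
  subject to:
    y1 + 4y3 >= 4
    y2 + y3 >= 1
    y1, y2, y3 >= 0

Solving the primal: x* = (2.5, 0).
  primal value c^T x* = 10.
Solving the dual: y* = (0, 0, 1).
  dual value b^T y* = 10.
Strong duality: c^T x* = b^T y*. Confirmed.

10


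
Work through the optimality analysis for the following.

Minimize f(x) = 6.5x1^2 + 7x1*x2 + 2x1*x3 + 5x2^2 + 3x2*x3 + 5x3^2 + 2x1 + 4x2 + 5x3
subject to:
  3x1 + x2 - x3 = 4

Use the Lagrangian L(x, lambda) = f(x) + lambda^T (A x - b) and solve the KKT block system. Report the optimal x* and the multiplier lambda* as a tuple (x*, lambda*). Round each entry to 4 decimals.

Form the Lagrangian:
  L(x, lambda) = (1/2) x^T Q x + c^T x + lambda^T (A x - b)
Stationarity (grad_x L = 0): Q x + c + A^T lambda = 0.
Primal feasibility: A x = b.

This gives the KKT block system:
  [ Q   A^T ] [ x     ]   [-c ]
  [ A    0  ] [ lambda ] = [ b ]

Solving the linear system:
  x*      = (1.1983, -0.5583, -0.9636)
  lambda* = (-3.914)
  f(x*)   = 5.5007

x* = (1.1983, -0.5583, -0.9636), lambda* = (-3.914)


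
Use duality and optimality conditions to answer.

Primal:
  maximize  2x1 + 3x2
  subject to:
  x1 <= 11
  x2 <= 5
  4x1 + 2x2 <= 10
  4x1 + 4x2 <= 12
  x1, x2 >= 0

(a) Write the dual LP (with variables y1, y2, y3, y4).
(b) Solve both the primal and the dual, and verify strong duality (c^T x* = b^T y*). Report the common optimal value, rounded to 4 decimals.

The standard primal-dual pair for 'max c^T x s.t. A x <= b, x >= 0' is:
  Dual:  min b^T y  s.t.  A^T y >= c,  y >= 0.

So the dual LP is:
  minimize  11y1 + 5y2 + 10y3 + 12y4
  subject to:
    y1 + 4y3 + 4y4 >= 2
    y2 + 2y3 + 4y4 >= 3
    y1, y2, y3, y4 >= 0

Solving the primal: x* = (0, 3).
  primal value c^T x* = 9.
Solving the dual: y* = (0, 0, 0, 0.75).
  dual value b^T y* = 9.
Strong duality: c^T x* = b^T y*. Confirmed.

9


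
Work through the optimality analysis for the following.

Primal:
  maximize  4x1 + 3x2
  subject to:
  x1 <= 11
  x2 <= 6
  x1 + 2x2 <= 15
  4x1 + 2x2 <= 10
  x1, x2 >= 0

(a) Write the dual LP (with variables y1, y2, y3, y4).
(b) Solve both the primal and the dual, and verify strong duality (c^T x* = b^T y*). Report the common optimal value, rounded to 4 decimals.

The standard primal-dual pair for 'max c^T x s.t. A x <= b, x >= 0' is:
  Dual:  min b^T y  s.t.  A^T y >= c,  y >= 0.

So the dual LP is:
  minimize  11y1 + 6y2 + 15y3 + 10y4
  subject to:
    y1 + y3 + 4y4 >= 4
    y2 + 2y3 + 2y4 >= 3
    y1, y2, y3, y4 >= 0

Solving the primal: x* = (0, 5).
  primal value c^T x* = 15.
Solving the dual: y* = (0, 0, 0, 1.5).
  dual value b^T y* = 15.
Strong duality: c^T x* = b^T y*. Confirmed.

15


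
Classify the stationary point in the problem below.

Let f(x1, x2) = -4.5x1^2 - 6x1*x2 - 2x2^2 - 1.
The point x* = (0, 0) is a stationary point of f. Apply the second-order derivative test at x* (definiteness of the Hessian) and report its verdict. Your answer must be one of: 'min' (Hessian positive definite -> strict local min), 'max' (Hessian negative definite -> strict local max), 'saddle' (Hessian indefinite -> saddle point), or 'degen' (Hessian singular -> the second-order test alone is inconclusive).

Compute the Hessian H = grad^2 f:
  H = [[-9, -6], [-6, -4]]
Verify stationarity: grad f(x*) = H x* + g = (0, 0).
Eigenvalues of H: -13, 0.
H has a zero eigenvalue (singular; negative semidefinite but not definite), so H is neither positive definite, negative definite, nor indefinite. The second-order test alone is inconclusive -> degen.
(Indeed, f is constant along the null direction of H through x*, so x* is not a strict local extremum.)

degen


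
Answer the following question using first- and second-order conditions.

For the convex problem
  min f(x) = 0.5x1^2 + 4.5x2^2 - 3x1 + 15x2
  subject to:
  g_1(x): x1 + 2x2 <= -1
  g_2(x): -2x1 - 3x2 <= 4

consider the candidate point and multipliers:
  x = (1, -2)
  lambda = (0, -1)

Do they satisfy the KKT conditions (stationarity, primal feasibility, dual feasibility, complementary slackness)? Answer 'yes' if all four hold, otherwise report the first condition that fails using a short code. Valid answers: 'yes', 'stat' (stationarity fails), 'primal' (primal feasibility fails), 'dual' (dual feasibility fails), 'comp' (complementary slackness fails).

Gradient of f: grad f(x) = Q x + c = (-2, -3)
Constraint values g_i(x) = a_i^T x - b_i:
  g_1((1, -2)) = -2
  g_2((1, -2)) = 0
Stationarity residual: grad f(x) + sum_i lambda_i a_i = (0, 0)
  -> stationarity OK
Primal feasibility (all g_i <= 0): OK
Dual feasibility (all lambda_i >= 0): FAILS
Complementary slackness (lambda_i * g_i(x) = 0 for all i): OK

Verdict: the first failing condition is dual_feasibility -> dual.

dual


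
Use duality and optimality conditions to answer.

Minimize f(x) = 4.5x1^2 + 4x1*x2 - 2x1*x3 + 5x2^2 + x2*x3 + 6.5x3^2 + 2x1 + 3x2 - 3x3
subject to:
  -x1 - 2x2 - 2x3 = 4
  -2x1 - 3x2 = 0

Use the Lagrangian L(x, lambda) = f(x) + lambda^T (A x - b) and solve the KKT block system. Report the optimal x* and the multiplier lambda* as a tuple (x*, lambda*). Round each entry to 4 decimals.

Form the Lagrangian:
  L(x, lambda) = (1/2) x^T Q x + c^T x + lambda^T (A x - b)
Stationarity (grad_x L = 0): Q x + c + A^T lambda = 0.
Primal feasibility: A x = b.

This gives the KKT block system:
  [ Q   A^T ] [ x     ]   [-c ]
  [ A    0  ] [ lambda ] = [ b ]

Solving the linear system:
  x*      = (-0.0659, 0.044, -2.011)
  lambda* = (-14.4835, 10.044)
  f(x*)   = 31.9835

x* = (-0.0659, 0.044, -2.011), lambda* = (-14.4835, 10.044)


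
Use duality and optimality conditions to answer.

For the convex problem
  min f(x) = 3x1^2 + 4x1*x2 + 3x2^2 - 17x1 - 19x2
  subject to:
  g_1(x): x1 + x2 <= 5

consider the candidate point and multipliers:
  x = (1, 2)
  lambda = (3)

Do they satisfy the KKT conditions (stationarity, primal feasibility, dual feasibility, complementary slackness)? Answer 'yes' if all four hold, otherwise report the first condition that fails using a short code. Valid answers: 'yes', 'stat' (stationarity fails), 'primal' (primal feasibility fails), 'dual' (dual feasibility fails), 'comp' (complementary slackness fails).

Gradient of f: grad f(x) = Q x + c = (-3, -3)
Constraint values g_i(x) = a_i^T x - b_i:
  g_1((1, 2)) = -2
Stationarity residual: grad f(x) + sum_i lambda_i a_i = (0, 0)
  -> stationarity OK
Primal feasibility (all g_i <= 0): OK
Dual feasibility (all lambda_i >= 0): OK
Complementary slackness (lambda_i * g_i(x) = 0 for all i): FAILS

Verdict: the first failing condition is complementary_slackness -> comp.

comp


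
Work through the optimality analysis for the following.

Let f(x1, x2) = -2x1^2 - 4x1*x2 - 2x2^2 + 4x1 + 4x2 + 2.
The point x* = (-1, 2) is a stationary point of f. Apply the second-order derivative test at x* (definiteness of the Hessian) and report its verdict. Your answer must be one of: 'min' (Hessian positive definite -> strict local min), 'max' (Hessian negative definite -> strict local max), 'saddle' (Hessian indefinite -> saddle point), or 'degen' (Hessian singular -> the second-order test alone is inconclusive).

Compute the Hessian H = grad^2 f:
  H = [[-4, -4], [-4, -4]]
Verify stationarity: grad f(x*) = H x* + g = (0, 0).
Eigenvalues of H: -8, 0.
H has a zero eigenvalue (singular; negative semidefinite but not definite), so H is neither positive definite, negative definite, nor indefinite. The second-order test alone is inconclusive -> degen.
(Indeed, f is constant along the null direction of H through x*, so x* is not a strict local extremum.)

degen


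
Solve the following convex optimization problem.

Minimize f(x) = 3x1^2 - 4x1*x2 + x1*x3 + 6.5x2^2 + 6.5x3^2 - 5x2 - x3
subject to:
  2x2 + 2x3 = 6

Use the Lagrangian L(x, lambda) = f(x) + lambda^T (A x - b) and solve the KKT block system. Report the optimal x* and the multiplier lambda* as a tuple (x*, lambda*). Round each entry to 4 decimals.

Form the Lagrangian:
  L(x, lambda) = (1/2) x^T Q x + c^T x + lambda^T (A x - b)
Stationarity (grad_x L = 0): Q x + c + A^T lambda = 0.
Primal feasibility: A x = b.

This gives the KKT block system:
  [ Q   A^T ] [ x     ]   [-c ]
  [ A    0  ] [ lambda ] = [ b ]

Solving the linear system:
  x*      = (1.0458, 1.855, 1.145)
  lambda* = (-7.4656)
  f(x*)   = 17.187

x* = (1.0458, 1.855, 1.145), lambda* = (-7.4656)


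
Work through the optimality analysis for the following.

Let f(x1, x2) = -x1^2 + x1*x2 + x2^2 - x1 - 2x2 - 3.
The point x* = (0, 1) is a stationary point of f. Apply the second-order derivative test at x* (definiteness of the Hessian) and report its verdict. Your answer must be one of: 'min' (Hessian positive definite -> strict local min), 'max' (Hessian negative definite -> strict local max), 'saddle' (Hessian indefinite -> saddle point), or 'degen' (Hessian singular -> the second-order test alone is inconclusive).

Compute the Hessian H = grad^2 f:
  H = [[-2, 1], [1, 2]]
Verify stationarity: grad f(x*) = H x* + g = (0, 0).
Eigenvalues of H: -2.2361, 2.2361.
Eigenvalues have mixed signs, so H is indefinite -> x* is a saddle point.

saddle


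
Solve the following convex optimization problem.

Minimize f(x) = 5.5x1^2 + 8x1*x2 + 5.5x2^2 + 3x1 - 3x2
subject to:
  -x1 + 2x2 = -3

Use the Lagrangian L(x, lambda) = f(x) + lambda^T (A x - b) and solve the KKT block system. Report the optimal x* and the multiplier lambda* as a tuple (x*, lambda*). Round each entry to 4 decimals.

Form the Lagrangian:
  L(x, lambda) = (1/2) x^T Q x + c^T x + lambda^T (A x - b)
Stationarity (grad_x L = 0): Q x + c + A^T lambda = 0.
Primal feasibility: A x = b.

This gives the KKT block system:
  [ Q   A^T ] [ x     ]   [-c ]
  [ A    0  ] [ lambda ] = [ b ]

Solving the linear system:
  x*      = (0.8621, -1.069)
  lambda* = (3.931)
  f(x*)   = 8.7931

x* = (0.8621, -1.069), lambda* = (3.931)
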